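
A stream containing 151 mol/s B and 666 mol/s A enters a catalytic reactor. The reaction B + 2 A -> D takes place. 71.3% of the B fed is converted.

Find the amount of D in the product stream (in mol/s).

B reacted = 0.713 × 151 = 107.7 mol/s; ν_B = −1, so ξ = 107.7/1 = 107.7 mol/s.
Outlet amounts (n = n₀ + ν ξ):
  B: 151 − 1(107.7) = 43.34
  A: 666 − 2(107.7) = 450.7
  D: 0 + 1(107.7) = 107.7

108 mol/s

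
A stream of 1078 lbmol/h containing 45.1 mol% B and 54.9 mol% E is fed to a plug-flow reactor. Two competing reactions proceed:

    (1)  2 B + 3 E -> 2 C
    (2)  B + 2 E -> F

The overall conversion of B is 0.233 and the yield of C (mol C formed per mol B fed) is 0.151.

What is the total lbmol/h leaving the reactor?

Yield of C: 2ξ₁ / 486.2 = 0.151 → ξ₁ = 36.71 lbmol/h.
Conversion of B: 2ξ₁ + 1ξ₂ = 0.233 × 486.2 = 113.3 → ξ₂ = 39.87 lbmol/h.
Outlet amounts (n = n₀ + Σ ν·ξ):
  B: 486.2 − 2(36.71) − 1(39.87) = 372.9
  E: 591.8 − 3(36.71) − 2(39.87) = 402
  C: 0 + 2(36.71) = 73.41
  F: 0 + 1(39.87) = 39.87
Total out = 372.9 + 402 + 73.41 + 39.87 = 888.1 lbmol/h.

888 lbmol/h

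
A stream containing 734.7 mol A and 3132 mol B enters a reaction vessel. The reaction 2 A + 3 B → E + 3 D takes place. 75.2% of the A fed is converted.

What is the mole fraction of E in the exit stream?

0.0769

A reacted = 0.752 × 734.7 = 552.5 mol; ν_A = −2, so ξ = 552.5/2 = 276.2 mol.
Outlet amounts (n = n₀ + ν ξ):
  A: 734.7 − 2(276.2) = 182.2
  B: 3132 − 3(276.2) = 2303
  E: 0 + 1(276.2) = 276.2
  D: 0 + 3(276.2) = 828.7
Total out = 3590 mol; y_E = 276.2 / 3590 = 0.07694.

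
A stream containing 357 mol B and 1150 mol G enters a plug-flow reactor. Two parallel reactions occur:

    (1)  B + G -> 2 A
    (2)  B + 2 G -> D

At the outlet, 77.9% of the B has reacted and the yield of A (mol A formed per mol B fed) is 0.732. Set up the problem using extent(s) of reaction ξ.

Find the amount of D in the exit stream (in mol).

147 mol

Yield of A: 2ξ₁ / 357 = 0.732 → ξ₁ = 130.7 mol.
Conversion of B: 1ξ₁ + 1ξ₂ = 0.779 × 357 = 278.1 → ξ₂ = 147.4 mol.
Outlet amounts (n = n₀ + Σ ν·ξ):
  B: 357 − 1(130.7) − 1(147.4) = 78.9
  G: 1150 − 1(130.7) − 2(147.4) = 724.5
  A: 0 + 2(130.7) = 261.3
  D: 0 + 1(147.4) = 147.4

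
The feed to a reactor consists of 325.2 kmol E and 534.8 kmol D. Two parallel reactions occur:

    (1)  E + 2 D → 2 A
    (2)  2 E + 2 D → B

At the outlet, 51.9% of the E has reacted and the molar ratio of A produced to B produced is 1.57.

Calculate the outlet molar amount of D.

Conversion of E: E consumed = 0.519 × 325.2 = 168.8 kmol = 1ξ₁ + 2ξ₂.
Selectivity: 2ξ₁ / (1ξ₂) = 1.57 → ξ₁ = 0.785 ξ₂.
Substitute: (1·0.785 + 2) ξ₂ = 168.8 → ξ₂ = 60.6 kmol, ξ₁ = 47.57 kmol.
Outlet amounts (n = n₀ + Σ ν·ξ):
  E: 325.2 − 1(47.57) − 2(60.6) = 156.4
  D: 534.8 − 2(47.57) − 2(60.6) = 318.4
  A: 0 + 2(47.57) = 95.15
  B: 0 + 1(60.6) = 60.6

318 kmol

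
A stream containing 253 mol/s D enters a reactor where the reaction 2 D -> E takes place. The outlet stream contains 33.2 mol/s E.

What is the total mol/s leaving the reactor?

220 mol/s

For E: n = n₀ + 1ξ → 33.2 = 0 + 1ξ, giving ξ = 33.2 mol/s.
Outlet amounts (n = n₀ + ν ξ):
  D: 253 − 2(33.2) = 186.6
  E: 0 + 1(33.2) = 33.2
Total out = 186.6 + 33.2 = 219.8 mol/s.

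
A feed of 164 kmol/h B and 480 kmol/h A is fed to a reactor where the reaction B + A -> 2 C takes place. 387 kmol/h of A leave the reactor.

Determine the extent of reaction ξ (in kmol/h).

For A: n = n₀ − 1ξ → 387 = 480 − 1ξ, giving ξ = 93 kmol/h.
Outlet amounts (n = n₀ + ν ξ):
  B: 164 − 1(93) = 71
  A: 480 − 1(93) = 387
  C: 0 + 2(93) = 186

ξ = 93 kmol/h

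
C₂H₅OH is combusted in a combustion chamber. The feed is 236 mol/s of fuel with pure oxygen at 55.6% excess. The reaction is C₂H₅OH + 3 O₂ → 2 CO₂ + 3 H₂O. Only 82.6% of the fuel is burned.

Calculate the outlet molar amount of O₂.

Stoichiometric O₂ = 3 × 236 = 708 mol/s; O₂ fed = 708 × 1.556 = 1102 mol/s.
Fuel reacted = 0.826 × 236 → ξ = 194.9 mol/s.
Outlet (n = n₀ + ν ξ):
  C₂H₅OH: 236 − 1(194.9) = 41.06
  O₂: 1102 − 3(194.9) = 516.8
  CO₂: 0 + 2(194.9) = 389.9
  H₂O: 0 + 3(194.9) = 584.8

517 mol/s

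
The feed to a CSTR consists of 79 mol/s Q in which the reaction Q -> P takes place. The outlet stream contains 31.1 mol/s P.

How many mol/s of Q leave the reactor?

For P: n = n₀ + 1ξ → 31.1 = 0 + 1ξ, giving ξ = 31.1 mol/s.
Outlet amounts (n = n₀ + ν ξ):
  Q: 79 − 1(31.1) = 47.9
  P: 0 + 1(31.1) = 31.1

47.9 mol/s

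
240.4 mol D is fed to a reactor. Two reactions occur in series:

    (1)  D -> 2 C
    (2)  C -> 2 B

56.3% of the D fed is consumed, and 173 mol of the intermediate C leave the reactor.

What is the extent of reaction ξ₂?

Conversion of D: D consumed = 1ξ₁ = 0.563 × 240.4 → ξ₁ = 135.3 mol.
C balance: n_C = 0 + 2ξ₁ − 1ξ₂ = 173 → ξ₂ = (2·135.3 − 173)/1 = 97.69 mol.
Outlet amounts (n = n₀ + Σ ν·ξ):
  D: 240.4 − 1(135.3) = 105.1
  C: 0 + 2(135.3) − 1(97.69) = 173
  B: 0 + 2(97.69) = 195.4

ξ₂ = 97.7 mol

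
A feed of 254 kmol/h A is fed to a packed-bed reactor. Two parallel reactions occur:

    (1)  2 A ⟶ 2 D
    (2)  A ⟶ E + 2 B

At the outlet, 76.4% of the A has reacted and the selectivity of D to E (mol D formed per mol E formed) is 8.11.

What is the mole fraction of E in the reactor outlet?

0.0718

Conversion of A: A consumed = 0.764 × 254 = 194.1 kmol/h = 2ξ₁ + 1ξ₂.
Selectivity: 2ξ₁ / (1ξ₂) = 8.11 → ξ₁ = 4.055 ξ₂.
Substitute: (2·4.055 + 1) ξ₂ = 194.1 → ξ₂ = 21.3 kmol/h, ξ₁ = 86.38 kmol/h.
Outlet amounts (n = n₀ + Σ ν·ξ):
  A: 254 − 2(86.38) − 1(21.3) = 59.94
  D: 0 + 2(86.38) = 172.8
  E: 0 + 1(21.3) = 21.3
  B: 0 + 2(21.3) = 42.6
Total out = 296.6 kmol/h; y_E = 21.3 / 296.6 = 0.07182.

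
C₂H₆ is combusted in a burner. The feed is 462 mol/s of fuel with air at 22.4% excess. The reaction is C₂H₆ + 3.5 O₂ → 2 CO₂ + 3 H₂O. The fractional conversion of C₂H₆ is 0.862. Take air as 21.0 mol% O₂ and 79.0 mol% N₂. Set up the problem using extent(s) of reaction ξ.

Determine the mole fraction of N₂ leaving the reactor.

Stoichiometric O₂ = 3.5 × 462 = 1617 mol/s; O₂ fed = 1617 × 1.224 = 1979 mol/s.
N₂ fed = 1979 × 79/21 = 7446 mol/s.
Fuel reacted = 0.862 × 462 → ξ = 398.2 mol/s.
Outlet (n = n₀ + ν ξ):
  C₂H₆: 462 − 1(398.2) = 63.76
  O₂: 1979 − 3.5(398.2) = 585.4
  N₂: 7446 (inert)
  CO₂: 0 + 2(398.2) = 796.5
  H₂O: 0 + 3(398.2) = 1195
Total out = 10090 mol/s; y_N₂ = 7446 / 10090 = 0.7382.

0.738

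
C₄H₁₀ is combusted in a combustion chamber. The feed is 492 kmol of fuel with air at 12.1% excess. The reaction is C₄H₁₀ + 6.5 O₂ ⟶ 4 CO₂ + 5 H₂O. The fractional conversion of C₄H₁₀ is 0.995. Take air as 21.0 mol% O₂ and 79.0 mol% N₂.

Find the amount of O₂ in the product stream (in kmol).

Stoichiometric O₂ = 6.5 × 492 = 3198 kmol; O₂ fed = 3198 × 1.121 = 3585 kmol.
N₂ fed = 3585 × 79/21 = 13490 kmol.
Fuel reacted = 0.995 × 492 → ξ = 489.5 kmol.
Outlet (n = n₀ + ν ξ):
  C₄H₁₀: 492 − 1(489.5) = 2.46
  O₂: 3585 − 6.5(489.5) = 402.9
  N₂: 13490 (inert)
  CO₂: 0 + 4(489.5) = 1958
  H₂O: 0 + 5(489.5) = 2448

403 kmol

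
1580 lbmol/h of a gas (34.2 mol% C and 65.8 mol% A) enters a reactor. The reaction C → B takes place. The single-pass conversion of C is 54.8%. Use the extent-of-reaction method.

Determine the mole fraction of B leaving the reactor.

0.187

C reacted = 0.548 × 540.4 = 296.1 lbmol/h; ν_C = −1, so ξ = 296.1/1 = 296.1 lbmol/h.
Outlet amounts (n = n₀ + ν ξ):
  C: 540.4 − 1(296.1) = 244.2
  B: 0 + 1(296.1) = 296.1
  A: 1040 (inert)
Total out = 1580 lbmol/h; y_B = 296.1 / 1580 = 0.1874.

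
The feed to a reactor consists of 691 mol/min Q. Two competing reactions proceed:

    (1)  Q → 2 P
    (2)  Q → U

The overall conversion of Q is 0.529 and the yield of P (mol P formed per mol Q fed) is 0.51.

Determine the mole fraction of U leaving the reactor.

Yield of P: 2ξ₁ / 691 = 0.51 → ξ₁ = 176.2 mol/min.
Conversion of Q: 1ξ₁ + 1ξ₂ = 0.529 × 691 = 365.5 → ξ₂ = 189.3 mol/min.
Outlet amounts (n = n₀ + Σ ν·ξ):
  Q: 691 − 1(176.2) − 1(189.3) = 325.5
  P: 0 + 2(176.2) = 352.4
  U: 0 + 1(189.3) = 189.3
Total out = 867.2 mol/min; y_U = 189.3 / 867.2 = 0.2183.

0.218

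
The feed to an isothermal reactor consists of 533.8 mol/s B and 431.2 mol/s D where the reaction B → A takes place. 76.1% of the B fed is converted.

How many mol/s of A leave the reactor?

406 mol/s

B reacted = 0.761 × 533.8 = 406.2 mol/s; ν_B = −1, so ξ = 406.2/1 = 406.2 mol/s.
Outlet amounts (n = n₀ + ν ξ):
  B: 533.8 − 1(406.2) = 127.6
  A: 0 + 1(406.2) = 406.2
  D: 431.2 (inert)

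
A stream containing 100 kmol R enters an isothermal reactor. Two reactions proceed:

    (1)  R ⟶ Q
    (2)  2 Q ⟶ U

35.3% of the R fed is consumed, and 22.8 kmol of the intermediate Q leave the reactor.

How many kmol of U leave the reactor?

Conversion of R: R consumed = 1ξ₁ = 0.353 × 100 → ξ₁ = 35.3 kmol.
Q balance: n_Q = 0 + 1ξ₁ − 2ξ₂ = 22.8 → ξ₂ = (1·35.3 − 22.8)/2 = 6.25 kmol.
Outlet amounts (n = n₀ + Σ ν·ξ):
  R: 100 − 1(35.3) = 64.7
  Q: 0 + 1(35.3) − 2(6.25) = 22.8
  U: 0 + 1(6.25) = 6.25

6.25 kmol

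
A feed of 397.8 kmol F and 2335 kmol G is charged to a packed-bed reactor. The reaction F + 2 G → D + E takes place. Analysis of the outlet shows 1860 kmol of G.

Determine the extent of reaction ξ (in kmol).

ξ = 238 kmol

For G: n = n₀ − 2ξ → 1860 = 2335 − 2ξ, giving ξ = 237.5 kmol.
Outlet amounts (n = n₀ + ν ξ):
  F: 397.8 − 1(237.5) = 160.3
  G: 2335 − 2(237.5) = 1860
  D: 0 + 1(237.5) = 237.5
  E: 0 + 1(237.5) = 237.5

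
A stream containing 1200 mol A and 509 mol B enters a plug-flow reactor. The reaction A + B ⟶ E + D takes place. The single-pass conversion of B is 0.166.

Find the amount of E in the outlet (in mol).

84.5 mol

B reacted = 0.166 × 509 = 84.49 mol; ν_B = −1, so ξ = 84.49/1 = 84.49 mol.
Outlet amounts (n = n₀ + ν ξ):
  A: 1200 − 1(84.49) = 1116
  B: 509 − 1(84.49) = 424.5
  E: 0 + 1(84.49) = 84.49
  D: 0 + 1(84.49) = 84.49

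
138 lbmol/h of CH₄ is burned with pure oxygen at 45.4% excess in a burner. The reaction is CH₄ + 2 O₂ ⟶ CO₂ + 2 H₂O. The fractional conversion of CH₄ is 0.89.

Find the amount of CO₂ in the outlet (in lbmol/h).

Stoichiometric O₂ = 2 × 138 = 276 lbmol/h; O₂ fed = 276 × 1.454 = 401.3 lbmol/h.
Fuel reacted = 0.89 × 138 → ξ = 122.8 lbmol/h.
Outlet (n = n₀ + ν ξ):
  CH₄: 138 − 1(122.8) = 15.18
  O₂: 401.3 − 2(122.8) = 155.7
  CO₂: 0 + 1(122.8) = 122.8
  H₂O: 0 + 2(122.8) = 245.6

123 lbmol/h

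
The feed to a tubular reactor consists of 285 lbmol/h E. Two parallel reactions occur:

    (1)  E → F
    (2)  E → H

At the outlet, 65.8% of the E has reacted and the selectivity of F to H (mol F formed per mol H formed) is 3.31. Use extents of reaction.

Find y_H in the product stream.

Conversion of E: E consumed = 0.658 × 285 = 187.5 lbmol/h = 1ξ₁ + 1ξ₂.
Selectivity: 1ξ₁ / (1ξ₂) = 3.31 → ξ₁ = 3.31 ξ₂.
Substitute: (1·3.31 + 1) ξ₂ = 187.5 → ξ₂ = 43.51 lbmol/h, ξ₁ = 144 lbmol/h.
Outlet amounts (n = n₀ + Σ ν·ξ):
  E: 285 − 1(144) − 1(43.51) = 97.47
  F: 0 + 1(144) = 144
  H: 0 + 1(43.51) = 43.51
Total out = 285 lbmol/h; y_H = 43.51 / 285 = 0.1527.

0.153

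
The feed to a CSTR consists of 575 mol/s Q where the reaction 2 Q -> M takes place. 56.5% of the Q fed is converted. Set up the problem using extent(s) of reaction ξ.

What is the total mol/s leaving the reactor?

Q reacted = 0.565 × 575 = 324.9 mol/s; ν_Q = −2, so ξ = 324.9/2 = 162.4 mol/s.
Outlet amounts (n = n₀ + ν ξ):
  Q: 575 − 2(162.4) = 250.1
  M: 0 + 1(162.4) = 162.4
Total out = 250.1 + 162.4 = 412.6 mol/s.

413 mol/s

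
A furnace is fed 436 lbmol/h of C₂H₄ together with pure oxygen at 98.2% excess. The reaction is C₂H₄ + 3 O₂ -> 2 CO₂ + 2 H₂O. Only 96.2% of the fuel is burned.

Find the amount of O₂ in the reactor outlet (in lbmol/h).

1330 lbmol/h

Stoichiometric O₂ = 3 × 436 = 1308 lbmol/h; O₂ fed = 1308 × 1.982 = 2592 lbmol/h.
Fuel reacted = 0.962 × 436 → ξ = 419.4 lbmol/h.
Outlet (n = n₀ + ν ξ):
  C₂H₄: 436 − 1(419.4) = 16.57
  O₂: 2592 − 3(419.4) = 1334
  CO₂: 0 + 2(419.4) = 838.9
  H₂O: 0 + 2(419.4) = 838.9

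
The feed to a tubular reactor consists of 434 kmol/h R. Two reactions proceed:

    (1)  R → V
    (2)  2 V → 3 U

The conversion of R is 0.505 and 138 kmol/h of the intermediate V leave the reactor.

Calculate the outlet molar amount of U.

122 kmol/h

Conversion of R: R consumed = 1ξ₁ = 0.505 × 434 → ξ₁ = 219.2 kmol/h.
V balance: n_V = 0 + 1ξ₁ − 2ξ₂ = 138 → ξ₂ = (1·219.2 − 138)/2 = 40.59 kmol/h.
Outlet amounts (n = n₀ + Σ ν·ξ):
  R: 434 − 1(219.2) = 214.8
  V: 0 + 1(219.2) − 2(40.59) = 138
  U: 0 + 3(40.59) = 121.8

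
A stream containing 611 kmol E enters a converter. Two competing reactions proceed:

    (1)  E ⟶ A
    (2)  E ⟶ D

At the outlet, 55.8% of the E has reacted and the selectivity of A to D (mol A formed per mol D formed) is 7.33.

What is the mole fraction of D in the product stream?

Conversion of E: E consumed = 0.558 × 611 = 340.9 kmol = 1ξ₁ + 1ξ₂.
Selectivity: 1ξ₁ / (1ξ₂) = 7.33 → ξ₁ = 7.33 ξ₂.
Substitute: (1·7.33 + 1) ξ₂ = 340.9 → ξ₂ = 40.93 kmol, ξ₁ = 300 kmol.
Outlet amounts (n = n₀ + Σ ν·ξ):
  E: 611 − 1(300) − 1(40.93) = 270.1
  A: 0 + 1(300) = 300
  D: 0 + 1(40.93) = 40.93
Total out = 611 kmol; y_D = 40.93 / 611 = 0.06699.

0.067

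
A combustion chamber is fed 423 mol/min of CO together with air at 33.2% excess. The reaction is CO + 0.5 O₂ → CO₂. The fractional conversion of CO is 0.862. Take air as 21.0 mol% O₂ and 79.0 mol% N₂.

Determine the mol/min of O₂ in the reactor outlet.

99.4 mol/min

Stoichiometric O₂ = 0.5 × 423 = 211.5 mol/min; O₂ fed = 211.5 × 1.332 = 281.7 mol/min.
N₂ fed = 281.7 × 79/21 = 1060 mol/min.
Fuel reacted = 0.862 × 423 → ξ = 364.6 mol/min.
Outlet (n = n₀ + ν ξ):
  CO: 423 − 1(364.6) = 58.37
  O₂: 281.7 − 0.5(364.6) = 99.41
  N₂: 1060 (inert)
  CO₂: 0 + 1(364.6) = 364.6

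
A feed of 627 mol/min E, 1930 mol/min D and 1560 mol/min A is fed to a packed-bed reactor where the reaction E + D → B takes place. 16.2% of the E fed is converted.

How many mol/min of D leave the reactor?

1830 mol/min

E reacted = 0.162 × 627 = 101.6 mol/min; ν_E = −1, so ξ = 101.6/1 = 101.6 mol/min.
Outlet amounts (n = n₀ + ν ξ):
  E: 627 − 1(101.6) = 525.4
  D: 1930 − 1(101.6) = 1828
  B: 0 + 1(101.6) = 101.6
  A: 1560 (inert)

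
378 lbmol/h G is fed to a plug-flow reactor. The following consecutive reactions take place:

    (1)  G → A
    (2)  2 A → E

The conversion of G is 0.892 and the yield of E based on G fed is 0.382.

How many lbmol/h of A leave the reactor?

Conversion of G: G consumed = 1ξ₁ = 0.892 × 378 → ξ₁ = 337.2 lbmol/h.
Yield of E: 1ξ₂ / 378 = 0.382 → ξ₂ = 144.4 lbmol/h.
Outlet amounts (n = n₀ + Σ ν·ξ):
  G: 378 − 1(337.2) = 40.82
  A: 0 + 1(337.2) − 2(144.4) = 48.38
  E: 0 + 1(144.4) = 144.4

48.4 lbmol/h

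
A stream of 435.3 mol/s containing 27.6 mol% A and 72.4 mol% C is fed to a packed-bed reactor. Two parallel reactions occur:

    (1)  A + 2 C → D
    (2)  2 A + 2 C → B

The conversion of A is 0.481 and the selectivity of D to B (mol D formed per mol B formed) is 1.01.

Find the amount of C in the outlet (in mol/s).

Conversion of A: A consumed = 0.481 × 120.1 = 57.79 mol/s = 1ξ₁ + 2ξ₂.
Selectivity: 1ξ₁ / (1ξ₂) = 1.01 → ξ₁ = 1.01 ξ₂.
Substitute: (1·1.01 + 2) ξ₂ = 57.79 → ξ₂ = 19.2 mol/s, ξ₁ = 19.39 mol/s.
Outlet amounts (n = n₀ + Σ ν·ξ):
  A: 120.1 − 1(19.39) − 2(19.2) = 62.35
  C: 315.2 − 2(19.39) − 2(19.2) = 238
  D: 0 + 1(19.39) = 19.39
  B: 0 + 1(19.2) = 19.2

238 mol/s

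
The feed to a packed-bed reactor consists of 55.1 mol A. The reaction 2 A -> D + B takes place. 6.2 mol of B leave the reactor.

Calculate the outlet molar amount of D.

6.2 mol

For B: n = n₀ + 1ξ → 6.2 = 0 + 1ξ, giving ξ = 6.2 mol.
Outlet amounts (n = n₀ + ν ξ):
  A: 55.1 − 2(6.2) = 42.7
  D: 0 + 1(6.2) = 6.2
  B: 0 + 1(6.2) = 6.2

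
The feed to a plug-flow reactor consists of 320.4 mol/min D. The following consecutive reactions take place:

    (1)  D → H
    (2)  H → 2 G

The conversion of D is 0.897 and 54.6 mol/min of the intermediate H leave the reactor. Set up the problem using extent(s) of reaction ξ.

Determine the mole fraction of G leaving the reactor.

0.842

Conversion of D: D consumed = 1ξ₁ = 0.897 × 320.4 → ξ₁ = 287.4 mol/min.
H balance: n_H = 0 + 1ξ₁ − 1ξ₂ = 54.6 → ξ₂ = (1·287.4 − 54.6)/1 = 232.8 mol/min.
Outlet amounts (n = n₀ + Σ ν·ξ):
  D: 320.4 − 1(287.4) = 33
  H: 0 + 1(287.4) − 1(232.8) = 54.6
  G: 0 + 2(232.8) = 465.6
Total out = 553.2 mol/min; y_G = 465.6 / 553.2 = 0.8416.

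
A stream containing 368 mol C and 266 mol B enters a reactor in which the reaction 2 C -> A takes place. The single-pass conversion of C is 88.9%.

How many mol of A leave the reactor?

C reacted = 0.889 × 368 = 327.2 mol; ν_C = −2, so ξ = 327.2/2 = 163.6 mol.
Outlet amounts (n = n₀ + ν ξ):
  C: 368 − 2(163.6) = 40.85
  A: 0 + 1(163.6) = 163.6
  B: 266 (inert)

164 mol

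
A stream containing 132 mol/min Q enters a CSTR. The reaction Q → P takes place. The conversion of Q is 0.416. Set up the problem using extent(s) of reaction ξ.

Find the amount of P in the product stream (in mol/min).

Q reacted = 0.416 × 132 = 54.91 mol/min; ν_Q = −1, so ξ = 54.91/1 = 54.91 mol/min.
Outlet amounts (n = n₀ + ν ξ):
  Q: 132 − 1(54.91) = 77.09
  P: 0 + 1(54.91) = 54.91

54.9 mol/min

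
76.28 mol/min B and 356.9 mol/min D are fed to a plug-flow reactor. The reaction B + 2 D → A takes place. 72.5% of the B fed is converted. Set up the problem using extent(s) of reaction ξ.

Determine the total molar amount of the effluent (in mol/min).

323 mol/min

B reacted = 0.725 × 76.28 = 55.3 mol/min; ν_B = −1, so ξ = 55.3/1 = 55.3 mol/min.
Outlet amounts (n = n₀ + ν ξ):
  B: 76.28 − 1(55.3) = 20.98
  D: 356.9 − 2(55.3) = 246.3
  A: 0 + 1(55.3) = 55.3
Total out = 20.98 + 246.3 + 55.3 = 322.6 mol/min.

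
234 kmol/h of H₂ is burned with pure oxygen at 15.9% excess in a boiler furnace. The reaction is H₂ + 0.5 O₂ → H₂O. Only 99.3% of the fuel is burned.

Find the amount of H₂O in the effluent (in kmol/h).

Stoichiometric O₂ = 0.5 × 234 = 117 kmol/h; O₂ fed = 117 × 1.159 = 135.6 kmol/h.
Fuel reacted = 0.993 × 234 → ξ = 232.4 kmol/h.
Outlet (n = n₀ + ν ξ):
  H₂: 234 − 1(232.4) = 1.638
  O₂: 135.6 − 0.5(232.4) = 19.42
  H₂O: 0 + 1(232.4) = 232.4

232 kmol/h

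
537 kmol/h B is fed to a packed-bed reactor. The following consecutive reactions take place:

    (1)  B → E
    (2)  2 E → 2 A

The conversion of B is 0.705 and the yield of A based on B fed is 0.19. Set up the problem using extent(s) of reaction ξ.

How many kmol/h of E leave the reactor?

277 kmol/h

Conversion of B: B consumed = 1ξ₁ = 0.705 × 537 → ξ₁ = 378.6 kmol/h.
Yield of A: 2ξ₂ / 537 = 0.19 → ξ₂ = 51.02 kmol/h.
Outlet amounts (n = n₀ + Σ ν·ξ):
  B: 537 − 1(378.6) = 158.4
  E: 0 + 1(378.6) − 2(51.02) = 276.6
  A: 0 + 2(51.02) = 102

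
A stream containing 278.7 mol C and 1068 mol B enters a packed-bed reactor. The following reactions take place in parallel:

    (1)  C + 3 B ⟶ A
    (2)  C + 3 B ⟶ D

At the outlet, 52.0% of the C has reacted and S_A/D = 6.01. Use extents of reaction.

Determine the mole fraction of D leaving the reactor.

0.0227

Conversion of C: C consumed = 0.52 × 278.7 = 144.9 mol = 1ξ₁ + 1ξ₂.
Selectivity: 1ξ₁ / (1ξ₂) = 6.01 → ξ₁ = 6.01 ξ₂.
Substitute: (1·6.01 + 1) ξ₂ = 144.9 → ξ₂ = 20.67 mol, ξ₁ = 124.3 mol.
Outlet amounts (n = n₀ + Σ ν·ξ):
  C: 278.7 − 1(124.3) − 1(20.67) = 133.8
  B: 1068 − 3(124.3) − 3(20.67) = 633.2
  A: 0 + 1(124.3) = 124.3
  D: 0 + 1(20.67) = 20.67
Total out = 911.9 mol; y_D = 20.67 / 911.9 = 0.02267.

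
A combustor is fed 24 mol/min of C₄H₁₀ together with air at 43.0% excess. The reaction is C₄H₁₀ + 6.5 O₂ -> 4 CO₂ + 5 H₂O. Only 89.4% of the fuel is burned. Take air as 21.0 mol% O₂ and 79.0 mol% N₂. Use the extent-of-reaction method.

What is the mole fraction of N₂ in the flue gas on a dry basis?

0.83

Stoichiometric O₂ = 6.5 × 24 = 156 mol/min; O₂ fed = 156 × 1.430 = 223.1 mol/min.
N₂ fed = 223.1 × 79/21 = 839.2 mol/min.
Fuel reacted = 0.894 × 24 → ξ = 21.46 mol/min.
Outlet (n = n₀ + ν ξ):
  C₄H₁₀: 24 − 1(21.46) = 2.544
  O₂: 223.1 − 6.5(21.46) = 83.62
  N₂: 839.2 (inert)
  CO₂: 0 + 4(21.46) = 85.82
  H₂O: 0 + 5(21.46) = 107.3
Dry total = 1011 mol/min; y_N₂ (dry) = 839.2 / 1011 = 0.8299.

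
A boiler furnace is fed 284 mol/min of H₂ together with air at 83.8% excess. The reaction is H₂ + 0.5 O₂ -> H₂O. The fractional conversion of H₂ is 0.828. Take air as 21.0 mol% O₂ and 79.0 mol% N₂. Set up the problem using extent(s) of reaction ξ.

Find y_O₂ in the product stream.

0.102

Stoichiometric O₂ = 0.5 × 284 = 142 mol/min; O₂ fed = 142 × 1.838 = 261 mol/min.
N₂ fed = 261 × 79/21 = 981.8 mol/min.
Fuel reacted = 0.828 × 284 → ξ = 235.2 mol/min.
Outlet (n = n₀ + ν ξ):
  H₂: 284 − 1(235.2) = 48.85
  O₂: 261 − 0.5(235.2) = 143.4
  N₂: 981.8 (inert)
  H₂O: 0 + 1(235.2) = 235.2
Total out = 1409 mol/min; y_O₂ = 143.4 / 1409 = 0.1018.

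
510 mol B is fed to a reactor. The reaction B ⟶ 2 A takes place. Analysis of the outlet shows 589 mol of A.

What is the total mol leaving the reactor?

804 mol

For A: n = n₀ + 2ξ → 589 = 0 + 2ξ, giving ξ = 294.5 mol.
Outlet amounts (n = n₀ + ν ξ):
  B: 510 − 1(294.5) = 215.5
  A: 0 + 2(294.5) = 589
Total out = 215.5 + 589 = 804.5 mol.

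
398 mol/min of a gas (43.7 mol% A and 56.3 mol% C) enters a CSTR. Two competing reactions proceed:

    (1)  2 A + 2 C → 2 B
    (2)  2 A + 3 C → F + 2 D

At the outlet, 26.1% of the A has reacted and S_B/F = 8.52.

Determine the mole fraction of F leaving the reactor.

Conversion of A: A consumed = 0.261 × 173.9 = 45.39 mol/min = 2ξ₁ + 2ξ₂.
Selectivity: 2ξ₁ / (1ξ₂) = 8.52 → ξ₁ = 4.26 ξ₂.
Substitute: (2·4.26 + 2) ξ₂ = 45.39 → ξ₂ = 4.315 mol/min, ξ₁ = 18.38 mol/min.
Outlet amounts (n = n₀ + Σ ν·ξ):
  A: 173.9 − 2(18.38) − 2(4.315) = 128.5
  C: 224.1 − 2(18.38) − 3(4.315) = 174.4
  B: 0 + 2(18.38) = 36.76
  F: 0 + 1(4.315) = 4.315
  D: 0 + 2(4.315) = 8.63
Total out = 352.6 mol/min; y_F = 4.315 / 352.6 = 0.01224.

0.0122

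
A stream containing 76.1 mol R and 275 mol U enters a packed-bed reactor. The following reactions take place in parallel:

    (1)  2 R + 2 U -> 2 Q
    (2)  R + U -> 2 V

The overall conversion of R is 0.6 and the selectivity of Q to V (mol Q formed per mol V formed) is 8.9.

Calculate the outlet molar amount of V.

Conversion of R: R consumed = 0.6 × 76.1 = 45.66 mol = 2ξ₁ + 1ξ₂.
Selectivity: 2ξ₁ / (2ξ₂) = 8.9 → ξ₁ = 8.9 ξ₂.
Substitute: (2·8.9 + 1) ξ₂ = 45.66 → ξ₂ = 2.429 mol, ξ₁ = 21.62 mol.
Outlet amounts (n = n₀ + Σ ν·ξ):
  R: 76.1 − 2(21.62) − 1(2.429) = 30.44
  U: 275 − 2(21.62) − 1(2.429) = 229.3
  Q: 0 + 2(21.62) = 43.23
  V: 0 + 2(2.429) = 4.857

4.86 mol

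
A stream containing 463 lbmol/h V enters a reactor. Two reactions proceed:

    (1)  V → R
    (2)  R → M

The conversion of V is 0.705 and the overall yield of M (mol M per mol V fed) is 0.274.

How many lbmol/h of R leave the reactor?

200 lbmol/h

Conversion of V: V consumed = 1ξ₁ = 0.705 × 463 → ξ₁ = 326.4 lbmol/h.
Yield of M: 1ξ₂ / 463 = 0.274 → ξ₂ = 126.9 lbmol/h.
Outlet amounts (n = n₀ + Σ ν·ξ):
  V: 463 − 1(326.4) = 136.6
  R: 0 + 1(326.4) − 1(126.9) = 199.6
  M: 0 + 1(126.9) = 126.9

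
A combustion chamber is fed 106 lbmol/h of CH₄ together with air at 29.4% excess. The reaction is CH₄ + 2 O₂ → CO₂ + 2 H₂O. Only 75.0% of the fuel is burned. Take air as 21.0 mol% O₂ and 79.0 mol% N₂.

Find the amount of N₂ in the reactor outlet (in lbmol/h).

Stoichiometric O₂ = 2 × 106 = 212 lbmol/h; O₂ fed = 212 × 1.294 = 274.3 lbmol/h.
N₂ fed = 274.3 × 79/21 = 1032 lbmol/h.
Fuel reacted = 0.75 × 106 → ξ = 79.5 lbmol/h.
Outlet (n = n₀ + ν ξ):
  CH₄: 106 − 1(79.5) = 26.5
  O₂: 274.3 − 2(79.5) = 115.3
  N₂: 1032 (inert)
  CO₂: 0 + 1(79.5) = 79.5
  H₂O: 0 + 2(79.5) = 159

1030 lbmol/h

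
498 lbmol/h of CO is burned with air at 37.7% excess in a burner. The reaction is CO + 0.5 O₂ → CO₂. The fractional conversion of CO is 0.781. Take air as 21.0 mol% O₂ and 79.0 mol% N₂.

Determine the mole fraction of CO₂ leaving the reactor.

Stoichiometric O₂ = 0.5 × 498 = 249 lbmol/h; O₂ fed = 249 × 1.377 = 342.9 lbmol/h.
N₂ fed = 342.9 × 79/21 = 1290 lbmol/h.
Fuel reacted = 0.781 × 498 → ξ = 388.9 lbmol/h.
Outlet (n = n₀ + ν ξ):
  CO: 498 − 1(388.9) = 109.1
  O₂: 342.9 − 0.5(388.9) = 148.4
  N₂: 1290 (inert)
  CO₂: 0 + 1(388.9) = 388.9
Total out = 1936 lbmol/h; y_CO₂ = 388.9 / 1936 = 0.2009.

0.201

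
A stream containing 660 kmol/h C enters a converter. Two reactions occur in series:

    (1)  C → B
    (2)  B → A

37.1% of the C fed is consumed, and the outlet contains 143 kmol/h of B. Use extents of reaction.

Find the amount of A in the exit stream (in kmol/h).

102 kmol/h

Conversion of C: C consumed = 1ξ₁ = 0.371 × 660 → ξ₁ = 244.9 kmol/h.
B balance: n_B = 0 + 1ξ₁ − 1ξ₂ = 143 → ξ₂ = (1·244.9 − 143)/1 = 101.9 kmol/h.
Outlet amounts (n = n₀ + Σ ν·ξ):
  C: 660 − 1(244.9) = 415.1
  B: 0 + 1(244.9) − 1(101.9) = 143
  A: 0 + 1(101.9) = 101.9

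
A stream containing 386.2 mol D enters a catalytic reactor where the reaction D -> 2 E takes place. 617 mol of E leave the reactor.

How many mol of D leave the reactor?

77.7 mol

For E: n = n₀ + 2ξ → 617 = 0 + 2ξ, giving ξ = 308.5 mol.
Outlet amounts (n = n₀ + ν ξ):
  D: 386.2 − 1(308.5) = 77.7
  E: 0 + 2(308.5) = 617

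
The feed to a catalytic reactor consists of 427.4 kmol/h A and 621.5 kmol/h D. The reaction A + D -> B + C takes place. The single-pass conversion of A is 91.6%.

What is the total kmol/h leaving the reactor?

A reacted = 0.916 × 427.4 = 391.5 kmol/h; ν_A = −1, so ξ = 391.5/1 = 391.5 kmol/h.
Outlet amounts (n = n₀ + ν ξ):
  A: 427.4 − 1(391.5) = 35.9
  D: 621.5 − 1(391.5) = 230
  B: 0 + 1(391.5) = 391.5
  C: 0 + 1(391.5) = 391.5
Total out = 35.9 + 230 + 391.5 + 391.5 = 1049 kmol/h.

1050 kmol/h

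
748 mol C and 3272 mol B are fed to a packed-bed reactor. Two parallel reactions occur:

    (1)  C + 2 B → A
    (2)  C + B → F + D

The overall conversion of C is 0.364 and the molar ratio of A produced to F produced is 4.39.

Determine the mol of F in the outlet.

50.5 mol

Conversion of C: C consumed = 0.364 × 748 = 272.3 mol = 1ξ₁ + 1ξ₂.
Selectivity: 1ξ₁ / (1ξ₂) = 4.39 → ξ₁ = 4.39 ξ₂.
Substitute: (1·4.39 + 1) ξ₂ = 272.3 → ξ₂ = 50.51 mol, ξ₁ = 221.8 mol.
Outlet amounts (n = n₀ + Σ ν·ξ):
  C: 748 − 1(221.8) − 1(50.51) = 475.7
  B: 3272 − 2(221.8) − 1(50.51) = 2778
  A: 0 + 1(221.8) = 221.8
  F: 0 + 1(50.51) = 50.51
  D: 0 + 1(50.51) = 50.51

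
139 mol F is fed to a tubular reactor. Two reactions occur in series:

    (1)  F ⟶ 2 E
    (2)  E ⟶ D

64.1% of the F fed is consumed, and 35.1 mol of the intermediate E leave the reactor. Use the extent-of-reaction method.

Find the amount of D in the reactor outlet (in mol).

143 mol

Conversion of F: F consumed = 1ξ₁ = 0.641 × 139 → ξ₁ = 89.1 mol.
E balance: n_E = 0 + 2ξ₁ − 1ξ₂ = 35.1 → ξ₂ = (2·89.1 − 35.1)/1 = 143.1 mol.
Outlet amounts (n = n₀ + Σ ν·ξ):
  F: 139 − 1(89.1) = 49.9
  E: 0 + 2(89.1) − 1(143.1) = 35.1
  D: 0 + 1(143.1) = 143.1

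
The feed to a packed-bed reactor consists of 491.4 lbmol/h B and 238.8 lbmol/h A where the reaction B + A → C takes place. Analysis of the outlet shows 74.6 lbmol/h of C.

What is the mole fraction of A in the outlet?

0.25

For C: n = n₀ + 1ξ → 74.6 = 0 + 1ξ, giving ξ = 74.6 lbmol/h.
Outlet amounts (n = n₀ + ν ξ):
  B: 491.4 − 1(74.6) = 416.8
  A: 238.8 − 1(74.6) = 164.2
  C: 0 + 1(74.6) = 74.6
Total out = 655.6 lbmol/h; y_A = 164.2 / 655.6 = 0.2505.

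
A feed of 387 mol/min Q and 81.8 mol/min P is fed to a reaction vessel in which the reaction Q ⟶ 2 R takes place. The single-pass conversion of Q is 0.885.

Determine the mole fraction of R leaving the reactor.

Q reacted = 0.885 × 387 = 342.5 mol/min; ν_Q = −1, so ξ = 342.5/1 = 342.5 mol/min.
Outlet amounts (n = n₀ + ν ξ):
  Q: 387 − 1(342.5) = 44.5
  R: 0 + 2(342.5) = 685
  P: 81.8 (inert)
Total out = 811.3 mol/min; y_R = 685 / 811.3 = 0.8443.

0.844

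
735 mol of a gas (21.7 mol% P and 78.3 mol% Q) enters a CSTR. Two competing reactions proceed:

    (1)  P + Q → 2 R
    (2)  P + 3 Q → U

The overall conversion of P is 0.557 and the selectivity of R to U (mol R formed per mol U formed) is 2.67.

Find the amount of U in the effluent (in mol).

38 mol

Conversion of P: P consumed = 0.557 × 159.5 = 88.84 mol = 1ξ₁ + 1ξ₂.
Selectivity: 2ξ₁ / (1ξ₂) = 2.67 → ξ₁ = 1.335 ξ₂.
Substitute: (1·1.335 + 1) ξ₂ = 88.84 → ξ₂ = 38.05 mol, ξ₁ = 50.79 mol.
Outlet amounts (n = n₀ + Σ ν·ξ):
  P: 159.5 − 1(50.79) − 1(38.05) = 70.66
  Q: 575.5 − 1(50.79) − 3(38.05) = 410.6
  R: 0 + 2(50.79) = 101.6
  U: 0 + 1(38.05) = 38.05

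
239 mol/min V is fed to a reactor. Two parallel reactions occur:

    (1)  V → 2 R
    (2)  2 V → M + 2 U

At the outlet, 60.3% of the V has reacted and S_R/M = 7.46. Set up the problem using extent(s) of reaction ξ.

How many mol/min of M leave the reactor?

Conversion of V: V consumed = 0.603 × 239 = 144.1 mol/min = 1ξ₁ + 2ξ₂.
Selectivity: 2ξ₁ / (1ξ₂) = 7.46 → ξ₁ = 3.73 ξ₂.
Substitute: (1·3.73 + 2) ξ₂ = 144.1 → ξ₂ = 25.15 mol/min, ξ₁ = 93.81 mol/min.
Outlet amounts (n = n₀ + Σ ν·ξ):
  V: 239 − 1(93.81) − 2(25.15) = 94.88
  R: 0 + 2(93.81) = 187.6
  M: 0 + 1(25.15) = 25.15
  U: 0 + 2(25.15) = 50.3

25.2 mol/min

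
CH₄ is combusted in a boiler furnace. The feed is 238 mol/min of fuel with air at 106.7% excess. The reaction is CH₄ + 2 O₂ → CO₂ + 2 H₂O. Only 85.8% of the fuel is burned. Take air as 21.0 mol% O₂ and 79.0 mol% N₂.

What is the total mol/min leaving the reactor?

4920 mol/min

Stoichiometric O₂ = 2 × 238 = 476 mol/min; O₂ fed = 476 × 2.067 = 983.9 mol/min.
N₂ fed = 983.9 × 79/21 = 3701 mol/min.
Fuel reacted = 0.858 × 238 → ξ = 204.2 mol/min.
Outlet (n = n₀ + ν ξ):
  CH₄: 238 − 1(204.2) = 33.8
  O₂: 983.9 − 2(204.2) = 575.5
  N₂: 3701 (inert)
  CO₂: 0 + 1(204.2) = 204.2
  H₂O: 0 + 2(204.2) = 408.4
Total out = 33.8 + 575.5 + 3701 + 204.2 + 408.4 = 4923 mol/min.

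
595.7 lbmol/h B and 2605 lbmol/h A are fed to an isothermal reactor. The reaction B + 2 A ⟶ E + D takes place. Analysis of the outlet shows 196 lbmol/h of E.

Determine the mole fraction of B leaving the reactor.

For E: n = n₀ + 1ξ → 196 = 0 + 1ξ, giving ξ = 196 lbmol/h.
Outlet amounts (n = n₀ + ν ξ):
  B: 595.7 − 1(196) = 399.7
  A: 2605 − 2(196) = 2213
  E: 0 + 1(196) = 196
  D: 0 + 1(196) = 196
Total out = 3005 lbmol/h; y_B = 399.7 / 3005 = 0.133.

0.133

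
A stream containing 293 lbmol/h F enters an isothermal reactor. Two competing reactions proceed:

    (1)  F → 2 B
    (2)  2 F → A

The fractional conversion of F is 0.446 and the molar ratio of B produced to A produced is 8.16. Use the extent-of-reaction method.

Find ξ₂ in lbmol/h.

ξ₂ = 21.5 lbmol/h

Conversion of F: F consumed = 0.446 × 293 = 130.7 lbmol/h = 1ξ₁ + 2ξ₂.
Selectivity: 2ξ₁ / (1ξ₂) = 8.16 → ξ₁ = 4.08 ξ₂.
Substitute: (1·4.08 + 2) ξ₂ = 130.7 → ξ₂ = 21.49 lbmol/h, ξ₁ = 87.69 lbmol/h.
Outlet amounts (n = n₀ + Σ ν·ξ):
  F: 293 − 1(87.69) − 2(21.49) = 162.3
  B: 0 + 2(87.69) = 175.4
  A: 0 + 1(21.49) = 21.49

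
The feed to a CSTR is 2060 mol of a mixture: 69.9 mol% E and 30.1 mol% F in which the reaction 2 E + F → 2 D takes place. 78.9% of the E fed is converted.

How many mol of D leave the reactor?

1140 mol

E reacted = 0.789 × 1440 = 1136 mol; ν_E = −2, so ξ = 1136/2 = 568.1 mol.
Outlet amounts (n = n₀ + ν ξ):
  E: 1440 − 2(568.1) = 303.8
  F: 620.1 − 1(568.1) = 52
  D: 0 + 2(568.1) = 1136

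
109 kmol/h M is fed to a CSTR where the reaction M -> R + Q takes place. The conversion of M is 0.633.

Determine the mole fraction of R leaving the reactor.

M reacted = 0.633 × 109 = 69 kmol/h; ν_M = −1, so ξ = 69/1 = 69 kmol/h.
Outlet amounts (n = n₀ + ν ξ):
  M: 109 − 1(69) = 40
  R: 0 + 1(69) = 69
  Q: 0 + 1(69) = 69
Total out = 178 kmol/h; y_R = 69 / 178 = 0.3876.

0.388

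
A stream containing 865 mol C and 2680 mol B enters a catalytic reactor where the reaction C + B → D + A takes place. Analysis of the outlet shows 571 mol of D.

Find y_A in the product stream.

0.161

For D: n = n₀ + 1ξ → 571 = 0 + 1ξ, giving ξ = 571 mol.
Outlet amounts (n = n₀ + ν ξ):
  C: 865 − 1(571) = 294
  B: 2680 − 1(571) = 2109
  D: 0 + 1(571) = 571
  A: 0 + 1(571) = 571
Total out = 3545 mol; y_A = 571 / 3545 = 0.1611.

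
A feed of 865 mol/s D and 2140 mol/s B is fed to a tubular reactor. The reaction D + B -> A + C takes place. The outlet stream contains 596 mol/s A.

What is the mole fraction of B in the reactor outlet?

0.514

For A: n = n₀ + 1ξ → 596 = 0 + 1ξ, giving ξ = 596 mol/s.
Outlet amounts (n = n₀ + ν ξ):
  D: 865 − 1(596) = 269
  B: 2140 − 1(596) = 1544
  A: 0 + 1(596) = 596
  C: 0 + 1(596) = 596
Total out = 3005 mol/s; y_B = 1544 / 3005 = 0.5138.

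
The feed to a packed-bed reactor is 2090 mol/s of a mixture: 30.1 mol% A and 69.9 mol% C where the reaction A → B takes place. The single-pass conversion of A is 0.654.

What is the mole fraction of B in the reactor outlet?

A reacted = 0.654 × 629.1 = 411.4 mol/s; ν_A = −1, so ξ = 411.4/1 = 411.4 mol/s.
Outlet amounts (n = n₀ + ν ξ):
  A: 629.1 − 1(411.4) = 217.7
  B: 0 + 1(411.4) = 411.4
  C: 1461 (inert)
Total out = 2090 mol/s; y_B = 411.4 / 2090 = 0.1969.

0.197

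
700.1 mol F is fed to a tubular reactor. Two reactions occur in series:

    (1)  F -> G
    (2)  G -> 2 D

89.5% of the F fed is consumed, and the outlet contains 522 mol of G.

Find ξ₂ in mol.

ξ₂ = 105 mol

Conversion of F: F consumed = 1ξ₁ = 0.895 × 700.1 → ξ₁ = 626.6 mol.
G balance: n_G = 0 + 1ξ₁ − 1ξ₂ = 522 → ξ₂ = (1·626.6 − 522)/1 = 104.6 mol.
Outlet amounts (n = n₀ + Σ ν·ξ):
  F: 700.1 − 1(626.6) = 73.51
  G: 0 + 1(626.6) − 1(104.6) = 522
  D: 0 + 2(104.6) = 209.2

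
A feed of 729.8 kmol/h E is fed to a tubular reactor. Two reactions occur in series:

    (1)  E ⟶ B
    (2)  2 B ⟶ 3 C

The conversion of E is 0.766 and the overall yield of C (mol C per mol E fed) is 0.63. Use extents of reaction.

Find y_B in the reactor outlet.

0.286

Conversion of E: E consumed = 1ξ₁ = 0.766 × 729.8 → ξ₁ = 559 kmol/h.
Yield of C: 3ξ₂ / 729.8 = 0.63 → ξ₂ = 153.3 kmol/h.
Outlet amounts (n = n₀ + Σ ν·ξ):
  E: 729.8 − 1(559) = 170.8
  B: 0 + 1(559) − 2(153.3) = 252.5
  C: 0 + 3(153.3) = 459.8
Total out = 883.1 kmol/h; y_B = 252.5 / 883.1 = 0.286.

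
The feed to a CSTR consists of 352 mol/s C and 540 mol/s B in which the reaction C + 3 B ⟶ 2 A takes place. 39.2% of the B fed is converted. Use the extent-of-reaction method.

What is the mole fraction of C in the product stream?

B reacted = 0.392 × 540 = 211.7 mol/s; ν_B = −3, so ξ = 211.7/3 = 70.56 mol/s.
Outlet amounts (n = n₀ + ν ξ):
  C: 352 − 1(70.56) = 281.4
  B: 540 − 3(70.56) = 328.3
  A: 0 + 2(70.56) = 141.1
Total out = 750.9 mol/s; y_C = 281.4 / 750.9 = 0.3748.

0.375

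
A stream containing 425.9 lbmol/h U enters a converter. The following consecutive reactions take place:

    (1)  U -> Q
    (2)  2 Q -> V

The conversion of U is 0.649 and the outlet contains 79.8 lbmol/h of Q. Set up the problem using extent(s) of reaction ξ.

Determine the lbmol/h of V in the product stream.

98.3 lbmol/h

Conversion of U: U consumed = 1ξ₁ = 0.649 × 425.9 → ξ₁ = 276.4 lbmol/h.
Q balance: n_Q = 0 + 1ξ₁ − 2ξ₂ = 79.8 → ξ₂ = (1·276.4 − 79.8)/2 = 98.3 lbmol/h.
Outlet amounts (n = n₀ + Σ ν·ξ):
  U: 425.9 − 1(276.4) = 149.5
  Q: 0 + 1(276.4) − 2(98.3) = 79.8
  V: 0 + 1(98.3) = 98.3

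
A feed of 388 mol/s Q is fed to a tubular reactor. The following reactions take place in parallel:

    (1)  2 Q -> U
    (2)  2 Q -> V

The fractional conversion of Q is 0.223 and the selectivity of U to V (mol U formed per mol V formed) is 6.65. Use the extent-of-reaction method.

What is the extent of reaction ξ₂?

Conversion of Q: Q consumed = 0.223 × 388 = 86.52 mol/s = 2ξ₁ + 2ξ₂.
Selectivity: 1ξ₁ / (1ξ₂) = 6.65 → ξ₁ = 6.65 ξ₂.
Substitute: (2·6.65 + 2) ξ₂ = 86.52 → ξ₂ = 5.655 mol/s, ξ₁ = 37.61 mol/s.
Outlet amounts (n = n₀ + Σ ν·ξ):
  Q: 388 − 2(37.61) − 2(5.655) = 301.5
  U: 0 + 1(37.61) = 37.61
  V: 0 + 1(5.655) = 5.655

ξ₂ = 5.66 mol/s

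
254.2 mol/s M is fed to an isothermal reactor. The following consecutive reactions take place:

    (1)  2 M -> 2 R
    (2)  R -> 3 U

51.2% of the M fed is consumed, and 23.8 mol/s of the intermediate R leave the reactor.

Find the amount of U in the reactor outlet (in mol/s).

Conversion of M: M consumed = 2ξ₁ = 0.512 × 254.2 → ξ₁ = 65.08 mol/s.
R balance: n_R = 0 + 2ξ₁ − 1ξ₂ = 23.8 → ξ₂ = (2·65.08 − 23.8)/1 = 106.4 mol/s.
Outlet amounts (n = n₀ + Σ ν·ξ):
  M: 254.2 − 2(65.08) = 124
  R: 0 + 2(65.08) − 1(106.4) = 23.8
  U: 0 + 3(106.4) = 319.1

319 mol/s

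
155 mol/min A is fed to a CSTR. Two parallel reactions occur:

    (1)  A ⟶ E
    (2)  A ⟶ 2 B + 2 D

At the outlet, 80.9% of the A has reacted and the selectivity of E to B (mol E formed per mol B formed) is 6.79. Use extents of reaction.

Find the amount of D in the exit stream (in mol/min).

17.2 mol/min

Conversion of A: A consumed = 0.809 × 155 = 125.4 mol/min = 1ξ₁ + 1ξ₂.
Selectivity: 1ξ₁ / (2ξ₂) = 6.79 → ξ₁ = 13.58 ξ₂.
Substitute: (1·13.58 + 1) ξ₂ = 125.4 → ξ₂ = 8.6 mol/min, ξ₁ = 116.8 mol/min.
Outlet amounts (n = n₀ + Σ ν·ξ):
  A: 155 − 1(116.8) − 1(8.6) = 29.61
  E: 0 + 1(116.8) = 116.8
  B: 0 + 2(8.6) = 17.2
  D: 0 + 2(8.6) = 17.2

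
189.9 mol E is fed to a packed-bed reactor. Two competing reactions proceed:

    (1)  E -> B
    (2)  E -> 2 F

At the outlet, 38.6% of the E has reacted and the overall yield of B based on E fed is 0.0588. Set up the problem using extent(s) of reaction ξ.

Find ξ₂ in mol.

Yield of B: 1ξ₁ / 189.9 = 0.0588 → ξ₁ = 11.17 mol.
Conversion of E: 1ξ₁ + 1ξ₂ = 0.386 × 189.9 = 73.3 → ξ₂ = 62.14 mol.
Outlet amounts (n = n₀ + Σ ν·ξ):
  E: 189.9 − 1(11.17) − 1(62.14) = 116.6
  B: 0 + 1(11.17) = 11.17
  F: 0 + 2(62.14) = 124.3

ξ₂ = 62.1 mol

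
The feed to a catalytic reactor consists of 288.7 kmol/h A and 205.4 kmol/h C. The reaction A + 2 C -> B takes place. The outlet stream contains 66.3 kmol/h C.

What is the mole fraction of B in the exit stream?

For C: n = n₀ − 2ξ → 66.3 = 205.4 − 2ξ, giving ξ = 69.55 kmol/h.
Outlet amounts (n = n₀ + ν ξ):
  A: 288.7 − 1(69.55) = 219.1
  C: 205.4 − 2(69.55) = 66.3
  B: 0 + 1(69.55) = 69.55
Total out = 355 kmol/h; y_B = 69.55 / 355 = 0.1959.

0.196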